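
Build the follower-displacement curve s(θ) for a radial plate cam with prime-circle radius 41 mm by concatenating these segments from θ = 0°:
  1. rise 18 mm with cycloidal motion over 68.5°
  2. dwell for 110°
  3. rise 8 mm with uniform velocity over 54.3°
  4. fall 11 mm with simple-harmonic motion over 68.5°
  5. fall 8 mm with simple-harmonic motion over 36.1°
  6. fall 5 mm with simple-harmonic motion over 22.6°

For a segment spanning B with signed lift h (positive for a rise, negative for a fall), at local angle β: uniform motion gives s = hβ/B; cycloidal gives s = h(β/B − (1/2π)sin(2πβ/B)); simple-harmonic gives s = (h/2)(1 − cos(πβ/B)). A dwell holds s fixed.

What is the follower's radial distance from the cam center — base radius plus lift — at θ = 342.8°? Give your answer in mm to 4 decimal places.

seg 1 [0°–68.5°] cycloidal, h=18: full span → s += 18 → s = 18.0000
seg 2 [68.5°–178.5°] dwell: s stays 18.0000
seg 3 [178.5°–232.8°] uniform, h=8: full span → s += 8 → s = 26.0000
seg 4 [232.8°–301.3°] simple-harmonic, h=-11: full span → s += -11 → s = 15.0000
seg 5 [301.3°–337.4°] simple-harmonic, h=-8: full span → s += -8 → s = 7.0000
seg 6 [337.4°–360°] simple-harmonic, h=-5: θ=342.8° here. β=5.4, B=22.6. -5/2·(1 − cos(π·0.2389)) = -0.6719 → s = 6.3281
radial distance = base radius + s = 41 + 6.3281 = 47.3281

47.3281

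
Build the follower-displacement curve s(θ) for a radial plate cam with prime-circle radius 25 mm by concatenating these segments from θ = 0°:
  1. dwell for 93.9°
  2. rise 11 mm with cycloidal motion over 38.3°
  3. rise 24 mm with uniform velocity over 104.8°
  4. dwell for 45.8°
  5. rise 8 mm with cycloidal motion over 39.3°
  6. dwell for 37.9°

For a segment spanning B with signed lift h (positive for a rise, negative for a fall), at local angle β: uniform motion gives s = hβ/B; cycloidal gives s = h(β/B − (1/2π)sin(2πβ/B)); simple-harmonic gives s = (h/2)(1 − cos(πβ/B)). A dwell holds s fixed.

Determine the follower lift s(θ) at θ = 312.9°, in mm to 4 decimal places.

seg 1 [0°–93.9°] dwell: s stays 0.0000
seg 2 [93.9°–132.2°] cycloidal, h=11: full span → s += 11 → s = 11.0000
seg 3 [132.2°–237°] uniform, h=24: full span → s += 24 → s = 35.0000
seg 4 [237°–282.8°] dwell: s stays 35.0000
seg 5 [282.8°–322.1°] cycloidal, h=8: θ=312.9° here. β=30.1, B=39.3. 8·(0.7659 − sin(2π·0.7659)/(2π)) = 7.3941 → s = 42.3941

42.3941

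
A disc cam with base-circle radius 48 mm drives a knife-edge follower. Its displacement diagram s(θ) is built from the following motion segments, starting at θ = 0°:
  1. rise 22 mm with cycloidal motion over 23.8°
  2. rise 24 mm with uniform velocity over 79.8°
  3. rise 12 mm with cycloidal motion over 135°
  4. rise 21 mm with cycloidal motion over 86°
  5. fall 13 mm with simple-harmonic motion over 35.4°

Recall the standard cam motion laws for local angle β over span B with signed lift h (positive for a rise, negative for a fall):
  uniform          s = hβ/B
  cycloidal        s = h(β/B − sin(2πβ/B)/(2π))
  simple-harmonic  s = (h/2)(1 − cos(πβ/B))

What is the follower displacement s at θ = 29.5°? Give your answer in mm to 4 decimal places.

seg 1 [0°–23.8°] cycloidal, h=22: full span → s += 22 → s = 22.0000
seg 2 [23.8°–103.6°] uniform, h=24: θ=29.5° here. β=5.7, B=79.8. 24·5.7/79.8 = 1.7143 → s = 23.7143

23.7143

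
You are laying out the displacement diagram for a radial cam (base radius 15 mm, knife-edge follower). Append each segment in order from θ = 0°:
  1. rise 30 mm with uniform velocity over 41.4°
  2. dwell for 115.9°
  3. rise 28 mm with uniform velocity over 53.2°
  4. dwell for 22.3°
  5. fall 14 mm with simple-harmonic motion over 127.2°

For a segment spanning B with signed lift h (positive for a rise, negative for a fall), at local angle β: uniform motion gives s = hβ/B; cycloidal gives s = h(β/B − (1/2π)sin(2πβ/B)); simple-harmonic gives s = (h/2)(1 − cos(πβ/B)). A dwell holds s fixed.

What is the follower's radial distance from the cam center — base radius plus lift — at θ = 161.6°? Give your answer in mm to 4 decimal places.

seg 1 [0°–41.4°] uniform, h=30: full span → s += 30 → s = 30.0000
seg 2 [41.4°–157.3°] dwell: s stays 30.0000
seg 3 [157.3°–210.5°] uniform, h=28: θ=161.6° here. β=4.3, B=53.2. 28·4.3/53.2 = 2.2632 → s = 32.2632
radial distance = base radius + s = 15 + 32.2632 = 47.2632

47.2632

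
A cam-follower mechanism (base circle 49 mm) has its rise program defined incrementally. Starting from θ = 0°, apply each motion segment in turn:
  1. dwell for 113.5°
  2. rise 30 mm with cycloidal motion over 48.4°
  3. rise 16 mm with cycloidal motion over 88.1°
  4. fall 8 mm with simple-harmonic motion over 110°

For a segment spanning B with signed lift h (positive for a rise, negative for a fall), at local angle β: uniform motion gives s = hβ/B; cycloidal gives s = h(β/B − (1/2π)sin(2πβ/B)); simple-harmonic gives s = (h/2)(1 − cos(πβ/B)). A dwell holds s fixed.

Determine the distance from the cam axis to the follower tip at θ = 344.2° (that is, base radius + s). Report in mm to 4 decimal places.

seg 1 [0°–113.5°] dwell: s stays 0.0000
seg 2 [113.5°–161.9°] cycloidal, h=30: full span → s += 30 → s = 30.0000
seg 3 [161.9°–250°] cycloidal, h=16: full span → s += 16 → s = 46.0000
seg 4 [250°–360°] simple-harmonic, h=-8: θ=344.2° here. β=94.2, B=110. -8/2·(1 − cos(π·0.8564)) = -7.5996 → s = 38.4004
radial distance = base radius + s = 49 + 38.4004 = 87.4004

87.4004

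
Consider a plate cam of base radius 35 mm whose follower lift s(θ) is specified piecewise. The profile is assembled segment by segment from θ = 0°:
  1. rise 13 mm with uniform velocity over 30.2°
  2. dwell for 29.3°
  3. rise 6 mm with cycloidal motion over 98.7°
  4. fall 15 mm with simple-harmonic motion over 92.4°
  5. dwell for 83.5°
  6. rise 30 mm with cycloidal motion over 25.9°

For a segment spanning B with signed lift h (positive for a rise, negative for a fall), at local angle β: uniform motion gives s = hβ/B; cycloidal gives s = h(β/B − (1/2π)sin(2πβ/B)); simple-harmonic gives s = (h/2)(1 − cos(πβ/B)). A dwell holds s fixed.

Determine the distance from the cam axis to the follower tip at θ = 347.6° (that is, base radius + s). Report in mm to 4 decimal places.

seg 1 [0°–30.2°] uniform, h=13: full span → s += 13 → s = 13.0000
seg 2 [30.2°–59.5°] dwell: s stays 13.0000
seg 3 [59.5°–158.2°] cycloidal, h=6: full span → s += 6 → s = 19.0000
seg 4 [158.2°–250.6°] simple-harmonic, h=-15: full span → s += -15 → s = 4.0000
seg 5 [250.6°–334.1°] dwell: s stays 4.0000
seg 6 [334.1°–360°] cycloidal, h=30: θ=347.6° here. β=13.5, B=25.9. 30·(0.5212 − sin(2π·0.5212)/(2π)) = 16.2722 → s = 20.2722
radial distance = base radius + s = 35 + 20.2722 = 55.2722

55.2722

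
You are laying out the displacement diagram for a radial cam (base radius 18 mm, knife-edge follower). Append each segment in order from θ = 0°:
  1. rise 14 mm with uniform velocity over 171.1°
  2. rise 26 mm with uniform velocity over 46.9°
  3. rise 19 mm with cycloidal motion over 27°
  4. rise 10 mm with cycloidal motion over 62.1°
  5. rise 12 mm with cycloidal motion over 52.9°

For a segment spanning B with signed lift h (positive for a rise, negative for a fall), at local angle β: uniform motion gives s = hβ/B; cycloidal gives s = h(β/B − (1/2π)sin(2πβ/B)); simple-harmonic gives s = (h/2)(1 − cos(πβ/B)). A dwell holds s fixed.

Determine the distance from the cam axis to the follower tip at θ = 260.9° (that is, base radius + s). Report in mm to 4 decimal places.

seg 1 [0°–171.1°] uniform, h=14: full span → s += 14 → s = 14.0000
seg 2 [171.1°–218°] uniform, h=26: full span → s += 26 → s = 40.0000
seg 3 [218°–245°] cycloidal, h=19: full span → s += 19 → s = 59.0000
seg 4 [245°–307.1°] cycloidal, h=10: θ=260.9° here. β=15.9, B=62.1. 10·(0.2560 − sin(2π·0.2560)/(2π)) = 0.9700 → s = 59.9700
radial distance = base radius + s = 18 + 59.9700 = 77.9700

77.9700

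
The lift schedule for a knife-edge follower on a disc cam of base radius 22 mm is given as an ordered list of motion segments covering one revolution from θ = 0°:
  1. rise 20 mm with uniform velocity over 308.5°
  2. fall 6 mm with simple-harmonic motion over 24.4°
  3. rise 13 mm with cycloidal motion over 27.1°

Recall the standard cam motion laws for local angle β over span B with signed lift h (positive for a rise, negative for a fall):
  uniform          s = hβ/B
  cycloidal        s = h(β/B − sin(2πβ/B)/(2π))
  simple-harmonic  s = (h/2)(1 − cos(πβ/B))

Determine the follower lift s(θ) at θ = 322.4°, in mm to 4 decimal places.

seg 1 [0°–308.5°] uniform, h=20: full span → s += 20 → s = 20.0000
seg 2 [308.5°–332.9°] simple-harmonic, h=-6: θ=322.4° here. β=13.9, B=24.4. -6/2·(1 − cos(π·0.5697)) = -3.6514 → s = 16.3486

16.3486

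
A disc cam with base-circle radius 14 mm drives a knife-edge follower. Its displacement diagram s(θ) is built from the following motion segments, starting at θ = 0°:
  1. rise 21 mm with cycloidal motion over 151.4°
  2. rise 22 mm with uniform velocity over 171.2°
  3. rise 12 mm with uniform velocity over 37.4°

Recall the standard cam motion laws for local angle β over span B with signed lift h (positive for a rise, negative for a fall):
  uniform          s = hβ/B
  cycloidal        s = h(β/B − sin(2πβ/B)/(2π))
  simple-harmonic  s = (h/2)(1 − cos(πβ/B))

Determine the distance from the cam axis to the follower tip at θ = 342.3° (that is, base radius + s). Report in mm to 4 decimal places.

seg 1 [0°–151.4°] cycloidal, h=21: full span → s += 21 → s = 21.0000
seg 2 [151.4°–322.6°] uniform, h=22: full span → s += 22 → s = 43.0000
seg 3 [322.6°–360°] uniform, h=12: θ=342.3° here. β=19.7, B=37.4. 12·19.7/37.4 = 6.3209 → s = 49.3209
radial distance = base radius + s = 14 + 49.3209 = 63.3209

63.3209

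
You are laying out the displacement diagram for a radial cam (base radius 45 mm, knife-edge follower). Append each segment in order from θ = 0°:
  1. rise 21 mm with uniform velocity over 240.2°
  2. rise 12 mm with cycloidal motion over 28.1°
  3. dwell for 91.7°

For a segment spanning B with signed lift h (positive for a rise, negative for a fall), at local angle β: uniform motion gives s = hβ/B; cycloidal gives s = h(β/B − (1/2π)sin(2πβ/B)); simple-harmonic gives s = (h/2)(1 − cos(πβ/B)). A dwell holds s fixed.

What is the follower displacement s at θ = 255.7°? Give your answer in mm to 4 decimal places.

seg 1 [0°–240.2°] uniform, h=21: full span → s += 21 → s = 21.0000
seg 2 [240.2°–268.3°] cycloidal, h=12: θ=255.7° here. β=15.5, B=28.1. 12·(0.5516 − sin(2π·0.5516)/(2π)) = 7.2276 → s = 28.2276

28.2276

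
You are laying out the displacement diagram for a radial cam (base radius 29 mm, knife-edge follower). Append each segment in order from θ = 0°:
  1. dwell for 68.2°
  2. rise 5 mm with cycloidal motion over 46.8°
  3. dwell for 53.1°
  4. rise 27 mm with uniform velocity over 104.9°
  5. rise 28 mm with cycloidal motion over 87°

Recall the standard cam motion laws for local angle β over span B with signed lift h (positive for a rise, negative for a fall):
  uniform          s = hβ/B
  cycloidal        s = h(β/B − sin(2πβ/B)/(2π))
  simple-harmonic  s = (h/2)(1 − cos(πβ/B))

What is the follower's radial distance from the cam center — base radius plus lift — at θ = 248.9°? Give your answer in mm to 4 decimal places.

seg 1 [0°–68.2°] dwell: s stays 0.0000
seg 2 [68.2°–115°] cycloidal, h=5: full span → s += 5 → s = 5.0000
seg 3 [115°–168.1°] dwell: s stays 5.0000
seg 4 [168.1°–273°] uniform, h=27: θ=248.9° here. β=80.8, B=104.9. 27·80.8/104.9 = 20.7969 → s = 25.7969
radial distance = base radius + s = 29 + 25.7969 = 54.7969

54.7969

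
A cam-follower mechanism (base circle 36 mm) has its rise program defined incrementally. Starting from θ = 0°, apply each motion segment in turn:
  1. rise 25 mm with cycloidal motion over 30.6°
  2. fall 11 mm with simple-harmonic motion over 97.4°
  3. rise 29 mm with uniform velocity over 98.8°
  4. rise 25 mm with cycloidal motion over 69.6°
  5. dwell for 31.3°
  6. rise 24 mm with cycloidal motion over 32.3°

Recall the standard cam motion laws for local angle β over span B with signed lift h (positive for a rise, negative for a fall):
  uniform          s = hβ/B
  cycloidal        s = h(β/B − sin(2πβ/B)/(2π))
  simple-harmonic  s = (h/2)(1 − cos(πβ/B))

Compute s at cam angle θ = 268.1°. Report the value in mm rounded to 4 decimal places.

seg 1 [0°–30.6°] cycloidal, h=25: full span → s += 25 → s = 25.0000
seg 2 [30.6°–128°] simple-harmonic, h=-11: full span → s += -11 → s = 14.0000
seg 3 [128°–226.8°] uniform, h=29: full span → s += 29 → s = 43.0000
seg 4 [226.8°–296.4°] cycloidal, h=25: θ=268.1° here. β=41.3, B=69.6. 25·(0.5934 − sin(2π·0.5934)/(2π)) = 17.0378 → s = 60.0378

60.0378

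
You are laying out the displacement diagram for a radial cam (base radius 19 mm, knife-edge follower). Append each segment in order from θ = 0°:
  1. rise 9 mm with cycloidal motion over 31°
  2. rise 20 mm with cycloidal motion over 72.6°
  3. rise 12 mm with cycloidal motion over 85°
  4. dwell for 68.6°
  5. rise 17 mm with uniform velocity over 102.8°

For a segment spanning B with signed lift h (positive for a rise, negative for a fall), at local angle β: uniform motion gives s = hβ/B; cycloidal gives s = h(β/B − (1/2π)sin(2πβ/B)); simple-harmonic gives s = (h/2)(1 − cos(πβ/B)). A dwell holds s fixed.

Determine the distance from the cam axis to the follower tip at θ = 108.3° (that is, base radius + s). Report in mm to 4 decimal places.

seg 1 [0°–31°] cycloidal, h=9: full span → s += 9 → s = 9.0000
seg 2 [31°–103.6°] cycloidal, h=20: full span → s += 20 → s = 29.0000
seg 3 [103.6°–188.6°] cycloidal, h=12: θ=108.3° here. β=4.7, B=85. 12·(0.0553 − sin(2π·0.0553)/(2π)) = 0.0133 → s = 29.0133
radial distance = base radius + s = 19 + 29.0133 = 48.0133

48.0133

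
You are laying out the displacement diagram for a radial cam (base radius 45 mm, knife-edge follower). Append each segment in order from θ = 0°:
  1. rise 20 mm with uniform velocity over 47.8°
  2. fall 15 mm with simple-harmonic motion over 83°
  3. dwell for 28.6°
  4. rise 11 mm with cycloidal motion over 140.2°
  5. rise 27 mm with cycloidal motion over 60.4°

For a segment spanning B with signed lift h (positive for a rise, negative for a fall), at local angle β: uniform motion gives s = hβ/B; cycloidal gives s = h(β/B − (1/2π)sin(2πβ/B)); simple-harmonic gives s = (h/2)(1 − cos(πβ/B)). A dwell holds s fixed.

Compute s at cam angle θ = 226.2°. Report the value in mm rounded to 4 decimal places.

seg 1 [0°–47.8°] uniform, h=20: full span → s += 20 → s = 20.0000
seg 2 [47.8°–130.8°] simple-harmonic, h=-15: full span → s += -15 → s = 5.0000
seg 3 [130.8°–159.4°] dwell: s stays 5.0000
seg 4 [159.4°–299.6°] cycloidal, h=11: θ=226.2° here. β=66.8, B=140.2. 11·(0.4765 − sin(2π·0.4765)/(2π)) = 4.9831 → s = 9.9831

9.9831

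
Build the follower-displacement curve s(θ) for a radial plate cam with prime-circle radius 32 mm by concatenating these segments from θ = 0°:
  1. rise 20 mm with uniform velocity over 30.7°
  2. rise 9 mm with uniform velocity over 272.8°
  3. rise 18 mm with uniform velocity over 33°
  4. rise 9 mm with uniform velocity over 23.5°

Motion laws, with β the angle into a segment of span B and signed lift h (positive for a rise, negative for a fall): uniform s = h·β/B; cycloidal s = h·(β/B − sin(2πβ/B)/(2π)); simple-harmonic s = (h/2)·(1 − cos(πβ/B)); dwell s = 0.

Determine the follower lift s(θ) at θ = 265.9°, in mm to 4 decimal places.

seg 1 [0°–30.7°] uniform, h=20: full span → s += 20 → s = 20.0000
seg 2 [30.7°–303.5°] uniform, h=9: θ=265.9° here. β=235.2, B=272.8. 9·235.2/272.8 = 7.7595 → s = 27.7595

27.7595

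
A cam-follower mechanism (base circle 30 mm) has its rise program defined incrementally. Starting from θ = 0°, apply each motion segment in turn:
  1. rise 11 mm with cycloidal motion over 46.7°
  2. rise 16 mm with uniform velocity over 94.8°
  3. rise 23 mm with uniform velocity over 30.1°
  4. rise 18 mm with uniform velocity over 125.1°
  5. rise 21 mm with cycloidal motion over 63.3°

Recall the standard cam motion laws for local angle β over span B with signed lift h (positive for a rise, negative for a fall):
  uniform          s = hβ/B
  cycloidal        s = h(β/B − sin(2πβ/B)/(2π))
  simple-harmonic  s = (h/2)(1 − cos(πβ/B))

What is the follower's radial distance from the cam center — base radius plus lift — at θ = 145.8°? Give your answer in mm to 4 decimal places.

seg 1 [0°–46.7°] cycloidal, h=11: full span → s += 11 → s = 11.0000
seg 2 [46.7°–141.5°] uniform, h=16: full span → s += 16 → s = 27.0000
seg 3 [141.5°–171.6°] uniform, h=23: θ=145.8° here. β=4.3, B=30.1. 23·4.3/30.1 = 3.2857 → s = 30.2857
radial distance = base radius + s = 30 + 30.2857 = 60.2857

60.2857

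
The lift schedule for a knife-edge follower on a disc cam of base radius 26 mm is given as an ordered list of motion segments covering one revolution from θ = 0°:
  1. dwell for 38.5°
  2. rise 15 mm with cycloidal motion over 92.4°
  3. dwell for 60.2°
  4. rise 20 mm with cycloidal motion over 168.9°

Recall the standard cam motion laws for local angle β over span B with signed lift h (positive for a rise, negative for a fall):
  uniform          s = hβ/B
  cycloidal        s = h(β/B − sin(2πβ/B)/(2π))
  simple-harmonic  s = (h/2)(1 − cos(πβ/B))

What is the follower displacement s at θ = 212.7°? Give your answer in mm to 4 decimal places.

seg 1 [0°–38.5°] dwell: s stays 0.0000
seg 2 [38.5°–130.9°] cycloidal, h=15: full span → s += 15 → s = 15.0000
seg 3 [130.9°–191.1°] dwell: s stays 15.0000
seg 4 [191.1°–360°] cycloidal, h=20: θ=212.7° here. β=21.6, B=168.9. 20·(0.1279 − sin(2π·0.1279)/(2π)) = 0.2665 → s = 15.2665

15.2665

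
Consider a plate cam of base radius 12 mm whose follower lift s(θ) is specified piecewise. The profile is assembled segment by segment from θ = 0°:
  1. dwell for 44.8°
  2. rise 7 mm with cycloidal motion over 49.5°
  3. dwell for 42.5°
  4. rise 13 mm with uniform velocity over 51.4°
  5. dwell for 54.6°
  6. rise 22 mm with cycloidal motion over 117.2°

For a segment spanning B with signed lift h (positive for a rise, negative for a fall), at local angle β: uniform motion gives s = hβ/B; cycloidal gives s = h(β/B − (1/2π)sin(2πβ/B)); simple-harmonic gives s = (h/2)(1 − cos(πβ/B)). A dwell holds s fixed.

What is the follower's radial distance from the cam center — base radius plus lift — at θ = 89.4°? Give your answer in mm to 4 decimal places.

seg 1 [0°–44.8°] dwell: s stays 0.0000
seg 2 [44.8°–94.3°] cycloidal, h=7: θ=89.4° here. β=44.6, B=49.5. 7·(0.9010 − sin(2π·0.9010)/(2π)) = 6.9562 → s = 6.9562
radial distance = base radius + s = 12 + 6.9562 = 18.9562

18.9562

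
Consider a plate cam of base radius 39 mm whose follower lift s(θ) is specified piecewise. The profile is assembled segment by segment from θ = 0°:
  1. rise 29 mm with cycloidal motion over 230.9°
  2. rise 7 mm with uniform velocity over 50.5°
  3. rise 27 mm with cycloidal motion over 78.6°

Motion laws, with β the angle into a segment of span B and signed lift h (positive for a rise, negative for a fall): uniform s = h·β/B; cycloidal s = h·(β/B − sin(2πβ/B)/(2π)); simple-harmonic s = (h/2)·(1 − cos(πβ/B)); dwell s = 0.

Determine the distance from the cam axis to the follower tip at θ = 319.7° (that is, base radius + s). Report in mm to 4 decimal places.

seg 1 [0°–230.9°] cycloidal, h=29: full span → s += 29 → s = 29.0000
seg 2 [230.9°–281.4°] uniform, h=7: full span → s += 7 → s = 36.0000
seg 3 [281.4°–360°] cycloidal, h=27: θ=319.7° here. β=38.3, B=78.6. 27·(0.4873 − sin(2π·0.4873)/(2π)) = 12.8133 → s = 48.8133
radial distance = base radius + s = 39 + 48.8133 = 87.8133

87.8133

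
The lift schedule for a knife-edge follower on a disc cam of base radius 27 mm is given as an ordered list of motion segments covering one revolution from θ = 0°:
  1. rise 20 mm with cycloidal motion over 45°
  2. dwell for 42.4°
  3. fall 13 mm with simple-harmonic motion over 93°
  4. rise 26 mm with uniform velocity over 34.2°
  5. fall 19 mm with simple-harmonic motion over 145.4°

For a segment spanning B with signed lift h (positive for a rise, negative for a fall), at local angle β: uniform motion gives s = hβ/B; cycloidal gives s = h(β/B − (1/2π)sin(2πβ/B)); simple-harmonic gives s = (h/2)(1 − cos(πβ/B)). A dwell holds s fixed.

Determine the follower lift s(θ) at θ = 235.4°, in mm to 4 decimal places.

seg 1 [0°–45°] cycloidal, h=20: full span → s += 20 → s = 20.0000
seg 2 [45°–87.4°] dwell: s stays 20.0000
seg 3 [87.4°–180.4°] simple-harmonic, h=-13: full span → s += -13 → s = 7.0000
seg 4 [180.4°–214.6°] uniform, h=26: full span → s += 26 → s = 33.0000
seg 5 [214.6°–360°] simple-harmonic, h=-19: θ=235.4° here. β=20.8, B=145.4. -19/2·(1 − cos(π·0.1431)) = -0.9433 → s = 32.0567

32.0567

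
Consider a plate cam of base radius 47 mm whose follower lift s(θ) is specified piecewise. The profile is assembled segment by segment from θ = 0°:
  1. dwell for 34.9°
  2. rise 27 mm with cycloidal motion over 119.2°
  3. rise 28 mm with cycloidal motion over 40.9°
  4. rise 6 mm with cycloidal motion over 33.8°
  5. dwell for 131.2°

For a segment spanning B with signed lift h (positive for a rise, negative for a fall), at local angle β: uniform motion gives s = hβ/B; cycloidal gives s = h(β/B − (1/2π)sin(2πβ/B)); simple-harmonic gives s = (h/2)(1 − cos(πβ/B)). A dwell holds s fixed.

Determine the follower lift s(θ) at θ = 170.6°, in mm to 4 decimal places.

seg 1 [0°–34.9°] dwell: s stays 0.0000
seg 2 [34.9°–154.1°] cycloidal, h=27: full span → s += 27 → s = 27.0000
seg 3 [154.1°–195°] cycloidal, h=28: θ=170.6° here. β=16.5, B=40.9. 28·(0.4034 − sin(2π·0.4034)/(2π)) = 8.7546 → s = 35.7546

35.7546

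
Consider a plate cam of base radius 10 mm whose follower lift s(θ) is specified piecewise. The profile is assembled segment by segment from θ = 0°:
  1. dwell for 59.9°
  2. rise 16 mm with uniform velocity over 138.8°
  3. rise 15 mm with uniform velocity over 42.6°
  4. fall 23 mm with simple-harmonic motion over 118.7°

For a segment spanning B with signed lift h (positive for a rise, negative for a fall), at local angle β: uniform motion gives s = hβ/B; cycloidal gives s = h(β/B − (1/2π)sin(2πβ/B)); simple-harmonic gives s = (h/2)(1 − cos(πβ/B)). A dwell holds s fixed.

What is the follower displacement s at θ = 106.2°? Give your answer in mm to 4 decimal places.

seg 1 [0°–59.9°] dwell: s stays 0.0000
seg 2 [59.9°–198.7°] uniform, h=16: θ=106.2° here. β=46.3, B=138.8. 16·46.3/138.8 = 5.3372 → s = 5.3372

5.3372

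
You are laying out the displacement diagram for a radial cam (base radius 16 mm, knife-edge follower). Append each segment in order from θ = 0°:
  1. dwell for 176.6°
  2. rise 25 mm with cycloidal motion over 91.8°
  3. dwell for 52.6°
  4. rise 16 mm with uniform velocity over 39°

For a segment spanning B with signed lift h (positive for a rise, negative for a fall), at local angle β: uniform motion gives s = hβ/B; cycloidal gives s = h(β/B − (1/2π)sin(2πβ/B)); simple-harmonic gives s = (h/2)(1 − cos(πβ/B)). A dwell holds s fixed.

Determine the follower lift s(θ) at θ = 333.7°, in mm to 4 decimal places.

seg 1 [0°–176.6°] dwell: s stays 0.0000
seg 2 [176.6°–268.4°] cycloidal, h=25: full span → s += 25 → s = 25.0000
seg 3 [268.4°–321°] dwell: s stays 25.0000
seg 4 [321°–360°] uniform, h=16: θ=333.7° here. β=12.7, B=39. 16·12.7/39 = 5.2103 → s = 30.2103

30.2103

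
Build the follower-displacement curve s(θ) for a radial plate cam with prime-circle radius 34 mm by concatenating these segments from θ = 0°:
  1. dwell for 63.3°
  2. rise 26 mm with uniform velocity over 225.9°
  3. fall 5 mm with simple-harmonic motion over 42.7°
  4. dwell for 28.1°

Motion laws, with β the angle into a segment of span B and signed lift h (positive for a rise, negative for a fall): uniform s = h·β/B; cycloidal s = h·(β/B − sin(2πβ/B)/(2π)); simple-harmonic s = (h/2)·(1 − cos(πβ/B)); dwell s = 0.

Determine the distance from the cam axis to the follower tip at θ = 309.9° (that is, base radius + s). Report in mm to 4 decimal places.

seg 1 [0°–63.3°] dwell: s stays 0.0000
seg 2 [63.3°–289.2°] uniform, h=26: full span → s += 26 → s = 26.0000
seg 3 [289.2°–331.9°] simple-harmonic, h=-5: θ=309.9° here. β=20.7, B=42.7. -5/2·(1 − cos(π·0.4848)) = -2.3805 → s = 23.6195
radial distance = base radius + s = 34 + 23.6195 = 57.6195

57.6195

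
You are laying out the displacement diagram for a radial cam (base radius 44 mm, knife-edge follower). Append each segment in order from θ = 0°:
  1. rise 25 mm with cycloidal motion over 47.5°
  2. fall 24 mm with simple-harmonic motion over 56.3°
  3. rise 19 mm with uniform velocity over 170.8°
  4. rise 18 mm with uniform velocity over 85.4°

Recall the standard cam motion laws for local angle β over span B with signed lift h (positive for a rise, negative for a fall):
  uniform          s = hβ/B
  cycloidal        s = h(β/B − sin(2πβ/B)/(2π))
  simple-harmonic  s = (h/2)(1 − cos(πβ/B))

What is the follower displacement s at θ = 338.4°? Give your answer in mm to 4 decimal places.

seg 1 [0°–47.5°] cycloidal, h=25: full span → s += 25 → s = 25.0000
seg 2 [47.5°–103.8°] simple-harmonic, h=-24: full span → s += -24 → s = 1.0000
seg 3 [103.8°–274.6°] uniform, h=19: full span → s += 19 → s = 20.0000
seg 4 [274.6°–360°] uniform, h=18: θ=338.4° here. β=63.8, B=85.4. 18·63.8/85.4 = 13.4473 → s = 33.4473

33.4473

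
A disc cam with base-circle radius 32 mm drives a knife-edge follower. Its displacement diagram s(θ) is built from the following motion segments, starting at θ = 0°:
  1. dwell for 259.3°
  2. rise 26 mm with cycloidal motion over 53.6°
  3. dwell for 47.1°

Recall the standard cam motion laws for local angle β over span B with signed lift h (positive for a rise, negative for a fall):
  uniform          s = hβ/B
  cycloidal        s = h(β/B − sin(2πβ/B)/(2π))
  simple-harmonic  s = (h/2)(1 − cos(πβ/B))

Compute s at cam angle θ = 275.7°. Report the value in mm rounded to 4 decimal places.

seg 1 [0°–259.3°] dwell: s stays 0.0000
seg 2 [259.3°–312.9°] cycloidal, h=26: θ=275.7° here. β=16.4, B=53.6. 26·(0.3060 − sin(2π·0.3060)/(2π)) = 4.0704 → s = 4.0704

4.0704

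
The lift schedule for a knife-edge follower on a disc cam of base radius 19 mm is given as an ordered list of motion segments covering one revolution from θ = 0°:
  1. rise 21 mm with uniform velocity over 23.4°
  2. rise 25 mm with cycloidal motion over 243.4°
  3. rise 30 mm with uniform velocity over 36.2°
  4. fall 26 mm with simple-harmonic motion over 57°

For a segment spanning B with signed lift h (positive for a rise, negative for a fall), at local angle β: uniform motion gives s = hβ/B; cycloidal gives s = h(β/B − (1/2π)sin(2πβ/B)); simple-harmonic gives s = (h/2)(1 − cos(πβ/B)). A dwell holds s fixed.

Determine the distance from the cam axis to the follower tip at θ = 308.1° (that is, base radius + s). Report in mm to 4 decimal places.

seg 1 [0°–23.4°] uniform, h=21: full span → s += 21 → s = 21.0000
seg 2 [23.4°–266.8°] cycloidal, h=25: full span → s += 25 → s = 46.0000
seg 3 [266.8°–303°] uniform, h=30: full span → s += 30 → s = 76.0000
seg 4 [303°–360°] simple-harmonic, h=-26: θ=308.1° here. β=5.1, B=57. -26/2·(1 − cos(π·0.0895)) = -0.5102 → s = 75.4898
radial distance = base radius + s = 19 + 75.4898 = 94.4898

94.4898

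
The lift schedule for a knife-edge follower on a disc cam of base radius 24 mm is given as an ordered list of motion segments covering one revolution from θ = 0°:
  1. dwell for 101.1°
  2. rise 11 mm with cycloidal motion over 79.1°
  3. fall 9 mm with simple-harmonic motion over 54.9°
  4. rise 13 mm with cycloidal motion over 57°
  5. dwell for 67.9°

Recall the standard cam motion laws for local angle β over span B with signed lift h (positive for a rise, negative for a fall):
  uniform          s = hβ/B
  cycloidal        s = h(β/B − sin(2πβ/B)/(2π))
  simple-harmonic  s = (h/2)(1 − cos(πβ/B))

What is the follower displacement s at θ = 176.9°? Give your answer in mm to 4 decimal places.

seg 1 [0°–101.1°] dwell: s stays 0.0000
seg 2 [101.1°–180.2°] cycloidal, h=11: θ=176.9° here. β=75.8, B=79.1. 11·(0.9583 − sin(2π·0.9583)/(2π)) = 10.9948 → s = 10.9948

10.9948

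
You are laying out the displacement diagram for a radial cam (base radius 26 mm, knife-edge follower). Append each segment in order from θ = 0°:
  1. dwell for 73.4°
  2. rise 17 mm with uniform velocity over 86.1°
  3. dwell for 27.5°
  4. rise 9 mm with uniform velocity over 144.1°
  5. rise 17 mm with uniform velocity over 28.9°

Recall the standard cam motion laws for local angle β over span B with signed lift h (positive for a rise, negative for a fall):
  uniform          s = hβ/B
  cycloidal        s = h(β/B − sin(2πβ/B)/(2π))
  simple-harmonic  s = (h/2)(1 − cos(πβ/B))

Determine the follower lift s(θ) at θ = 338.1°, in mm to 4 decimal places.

seg 1 [0°–73.4°] dwell: s stays 0.0000
seg 2 [73.4°–159.5°] uniform, h=17: full span → s += 17 → s = 17.0000
seg 3 [159.5°–187°] dwell: s stays 17.0000
seg 4 [187°–331.1°] uniform, h=9: full span → s += 9 → s = 26.0000
seg 5 [331.1°–360°] uniform, h=17: θ=338.1° here. β=7, B=28.9. 17·7/28.9 = 4.1176 → s = 30.1176

30.1176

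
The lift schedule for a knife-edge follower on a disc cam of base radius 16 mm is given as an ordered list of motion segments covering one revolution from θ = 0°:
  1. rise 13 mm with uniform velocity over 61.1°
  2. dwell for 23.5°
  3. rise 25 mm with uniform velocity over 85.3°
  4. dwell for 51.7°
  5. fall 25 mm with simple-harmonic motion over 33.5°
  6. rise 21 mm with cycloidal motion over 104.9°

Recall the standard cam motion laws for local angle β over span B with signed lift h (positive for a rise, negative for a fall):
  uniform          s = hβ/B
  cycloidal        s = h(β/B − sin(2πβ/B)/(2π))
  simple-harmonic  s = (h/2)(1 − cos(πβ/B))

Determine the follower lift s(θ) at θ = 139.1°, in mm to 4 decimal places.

seg 1 [0°–61.1°] uniform, h=13: full span → s += 13 → s = 13.0000
seg 2 [61.1°–84.6°] dwell: s stays 13.0000
seg 3 [84.6°–169.9°] uniform, h=25: θ=139.1° here. β=54.5, B=85.3. 25·54.5/85.3 = 15.9730 → s = 28.9730

28.9730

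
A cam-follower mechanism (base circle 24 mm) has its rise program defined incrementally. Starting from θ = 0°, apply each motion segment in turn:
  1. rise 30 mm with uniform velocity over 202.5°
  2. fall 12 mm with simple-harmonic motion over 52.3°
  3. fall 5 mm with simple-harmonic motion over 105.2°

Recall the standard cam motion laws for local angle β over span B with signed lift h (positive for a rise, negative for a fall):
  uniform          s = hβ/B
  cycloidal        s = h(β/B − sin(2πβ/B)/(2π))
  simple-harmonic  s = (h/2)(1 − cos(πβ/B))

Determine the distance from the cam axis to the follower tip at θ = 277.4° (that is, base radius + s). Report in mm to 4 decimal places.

seg 1 [0°–202.5°] uniform, h=30: full span → s += 30 → s = 30.0000
seg 2 [202.5°–254.8°] simple-harmonic, h=-12: full span → s += -12 → s = 18.0000
seg 3 [254.8°–360°] simple-harmonic, h=-5: θ=277.4° here. β=22.6, B=105.2. -5/2·(1 − cos(π·0.2148)) = -0.5481 → s = 17.4519
radial distance = base radius + s = 24 + 17.4519 = 41.4519

41.4519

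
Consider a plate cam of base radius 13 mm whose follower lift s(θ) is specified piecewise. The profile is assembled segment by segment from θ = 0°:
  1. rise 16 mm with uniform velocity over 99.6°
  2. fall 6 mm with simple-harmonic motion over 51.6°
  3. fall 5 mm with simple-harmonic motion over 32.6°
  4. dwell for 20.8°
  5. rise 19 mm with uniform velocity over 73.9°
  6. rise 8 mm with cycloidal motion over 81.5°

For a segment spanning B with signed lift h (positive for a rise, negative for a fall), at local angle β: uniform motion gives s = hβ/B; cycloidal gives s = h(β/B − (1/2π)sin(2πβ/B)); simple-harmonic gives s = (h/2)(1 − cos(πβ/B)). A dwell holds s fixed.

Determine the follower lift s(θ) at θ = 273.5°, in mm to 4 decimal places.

seg 1 [0°–99.6°] uniform, h=16: full span → s += 16 → s = 16.0000
seg 2 [99.6°–151.2°] simple-harmonic, h=-6: full span → s += -6 → s = 10.0000
seg 3 [151.2°–183.8°] simple-harmonic, h=-5: full span → s += -5 → s = 5.0000
seg 4 [183.8°–204.6°] dwell: s stays 5.0000
seg 5 [204.6°–278.5°] uniform, h=19: θ=273.5° here. β=68.9, B=73.9. 19·68.9/73.9 = 17.7145 → s = 22.7145

22.7145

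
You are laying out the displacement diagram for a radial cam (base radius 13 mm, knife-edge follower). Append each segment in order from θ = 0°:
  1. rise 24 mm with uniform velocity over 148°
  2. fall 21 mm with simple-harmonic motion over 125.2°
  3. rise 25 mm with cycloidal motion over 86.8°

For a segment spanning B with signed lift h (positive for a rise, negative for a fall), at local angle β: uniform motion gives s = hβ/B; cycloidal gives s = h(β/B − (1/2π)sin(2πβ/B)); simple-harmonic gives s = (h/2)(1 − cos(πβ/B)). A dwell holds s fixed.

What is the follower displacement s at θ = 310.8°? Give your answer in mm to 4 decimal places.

seg 1 [0°–148°] uniform, h=24: full span → s += 24 → s = 24.0000
seg 2 [148°–273.2°] simple-harmonic, h=-21: full span → s += -21 → s = 3.0000
seg 3 [273.2°–360°] cycloidal, h=25: θ=310.8° here. β=37.6, B=86.8. 25·(0.4332 − sin(2π·0.4332)/(2π)) = 9.2076 → s = 12.2076

12.2076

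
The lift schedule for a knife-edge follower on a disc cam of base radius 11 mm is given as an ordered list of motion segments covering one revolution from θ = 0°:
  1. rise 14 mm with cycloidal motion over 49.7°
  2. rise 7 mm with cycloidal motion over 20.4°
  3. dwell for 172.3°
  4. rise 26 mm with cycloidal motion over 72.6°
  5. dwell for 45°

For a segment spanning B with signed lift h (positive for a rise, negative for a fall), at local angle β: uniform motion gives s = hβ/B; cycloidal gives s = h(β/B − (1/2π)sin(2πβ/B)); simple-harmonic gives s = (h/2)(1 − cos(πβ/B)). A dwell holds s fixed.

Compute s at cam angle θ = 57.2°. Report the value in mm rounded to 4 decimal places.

seg 1 [0°–49.7°] cycloidal, h=14: full span → s += 14 → s = 14.0000
seg 2 [49.7°–70.1°] cycloidal, h=7: θ=57.2° here. β=7.5, B=20.4. 7·(0.3676 − sin(2π·0.3676)/(2π)) = 1.7502 → s = 15.7502

15.7502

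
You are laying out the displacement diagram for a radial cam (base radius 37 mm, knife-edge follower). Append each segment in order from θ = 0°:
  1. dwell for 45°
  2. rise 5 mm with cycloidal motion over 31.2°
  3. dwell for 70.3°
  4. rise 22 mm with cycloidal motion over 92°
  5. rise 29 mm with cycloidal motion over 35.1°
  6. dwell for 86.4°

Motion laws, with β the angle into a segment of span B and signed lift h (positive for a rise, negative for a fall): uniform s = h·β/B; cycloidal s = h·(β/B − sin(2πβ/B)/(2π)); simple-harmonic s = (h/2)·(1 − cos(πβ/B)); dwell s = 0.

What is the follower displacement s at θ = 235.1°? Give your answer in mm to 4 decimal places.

seg 1 [0°–45°] dwell: s stays 0.0000
seg 2 [45°–76.2°] cycloidal, h=5: full span → s += 5 → s = 5.0000
seg 3 [76.2°–146.5°] dwell: s stays 5.0000
seg 4 [146.5°–238.5°] cycloidal, h=22: θ=235.1° here. β=88.6, B=92. 22·(0.9630 − sin(2π·0.9630)/(2π)) = 21.9927 → s = 26.9927

26.9927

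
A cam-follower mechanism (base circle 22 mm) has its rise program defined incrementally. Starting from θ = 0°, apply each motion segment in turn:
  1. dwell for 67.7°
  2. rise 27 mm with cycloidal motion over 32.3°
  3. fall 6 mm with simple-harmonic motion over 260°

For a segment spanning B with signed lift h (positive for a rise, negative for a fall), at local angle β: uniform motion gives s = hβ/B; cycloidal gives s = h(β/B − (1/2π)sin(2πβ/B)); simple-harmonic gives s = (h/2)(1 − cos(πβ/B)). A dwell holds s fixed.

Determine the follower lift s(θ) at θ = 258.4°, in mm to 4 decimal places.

seg 1 [0°–67.7°] dwell: s stays 0.0000
seg 2 [67.7°–100°] cycloidal, h=27: full span → s += 27 → s = 27.0000
seg 3 [100°–360°] simple-harmonic, h=-6: θ=258.4° here. β=158.4, B=260. -6/2·(1 − cos(π·0.6092)) = -4.0094 → s = 22.9906

22.9906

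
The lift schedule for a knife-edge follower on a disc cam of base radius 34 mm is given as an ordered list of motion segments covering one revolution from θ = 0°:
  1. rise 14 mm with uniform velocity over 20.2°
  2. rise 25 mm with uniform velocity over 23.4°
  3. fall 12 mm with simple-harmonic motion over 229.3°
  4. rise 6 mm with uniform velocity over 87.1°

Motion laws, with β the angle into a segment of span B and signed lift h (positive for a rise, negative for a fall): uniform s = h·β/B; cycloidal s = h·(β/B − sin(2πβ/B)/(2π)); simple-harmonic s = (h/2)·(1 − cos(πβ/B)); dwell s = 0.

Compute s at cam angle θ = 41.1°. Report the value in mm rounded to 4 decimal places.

seg 1 [0°–20.2°] uniform, h=14: full span → s += 14 → s = 14.0000
seg 2 [20.2°–43.6°] uniform, h=25: θ=41.1° here. β=20.9, B=23.4. 25·20.9/23.4 = 22.3291 → s = 36.3291

36.3291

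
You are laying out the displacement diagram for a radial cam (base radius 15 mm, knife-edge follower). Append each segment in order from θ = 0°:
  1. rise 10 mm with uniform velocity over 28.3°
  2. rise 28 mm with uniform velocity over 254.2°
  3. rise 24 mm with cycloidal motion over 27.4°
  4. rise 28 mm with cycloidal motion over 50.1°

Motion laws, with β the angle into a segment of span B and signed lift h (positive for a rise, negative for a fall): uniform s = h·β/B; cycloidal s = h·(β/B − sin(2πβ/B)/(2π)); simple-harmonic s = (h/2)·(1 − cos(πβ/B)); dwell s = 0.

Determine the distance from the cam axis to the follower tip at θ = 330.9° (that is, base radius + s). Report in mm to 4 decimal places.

seg 1 [0°–28.3°] uniform, h=10: full span → s += 10 → s = 10.0000
seg 2 [28.3°–282.5°] uniform, h=28: full span → s += 28 → s = 38.0000
seg 3 [282.5°–309.9°] cycloidal, h=24: full span → s += 24 → s = 62.0000
seg 4 [309.9°–360°] cycloidal, h=28: θ=330.9° here. β=21, B=50.1. 28·(0.4192 − sin(2π·0.4192)/(2π)) = 9.5691 → s = 71.5691
radial distance = base radius + s = 15 + 71.5691 = 86.5691

86.5691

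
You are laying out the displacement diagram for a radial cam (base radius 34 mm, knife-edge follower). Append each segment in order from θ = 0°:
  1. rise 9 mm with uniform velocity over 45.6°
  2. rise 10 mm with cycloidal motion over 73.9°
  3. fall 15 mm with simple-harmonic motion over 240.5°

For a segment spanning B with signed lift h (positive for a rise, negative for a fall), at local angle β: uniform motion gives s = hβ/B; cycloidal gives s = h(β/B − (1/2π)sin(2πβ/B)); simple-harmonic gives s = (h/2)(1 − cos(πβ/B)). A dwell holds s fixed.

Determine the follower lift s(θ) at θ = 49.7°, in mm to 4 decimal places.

seg 1 [0°–45.6°] uniform, h=9: full span → s += 9 → s = 9.0000
seg 2 [45.6°–119.5°] cycloidal, h=10: θ=49.7° here. β=4.1, B=73.9. 10·(0.0555 − sin(2π·0.0555)/(2π)) = 0.0112 → s = 9.0112

9.0112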